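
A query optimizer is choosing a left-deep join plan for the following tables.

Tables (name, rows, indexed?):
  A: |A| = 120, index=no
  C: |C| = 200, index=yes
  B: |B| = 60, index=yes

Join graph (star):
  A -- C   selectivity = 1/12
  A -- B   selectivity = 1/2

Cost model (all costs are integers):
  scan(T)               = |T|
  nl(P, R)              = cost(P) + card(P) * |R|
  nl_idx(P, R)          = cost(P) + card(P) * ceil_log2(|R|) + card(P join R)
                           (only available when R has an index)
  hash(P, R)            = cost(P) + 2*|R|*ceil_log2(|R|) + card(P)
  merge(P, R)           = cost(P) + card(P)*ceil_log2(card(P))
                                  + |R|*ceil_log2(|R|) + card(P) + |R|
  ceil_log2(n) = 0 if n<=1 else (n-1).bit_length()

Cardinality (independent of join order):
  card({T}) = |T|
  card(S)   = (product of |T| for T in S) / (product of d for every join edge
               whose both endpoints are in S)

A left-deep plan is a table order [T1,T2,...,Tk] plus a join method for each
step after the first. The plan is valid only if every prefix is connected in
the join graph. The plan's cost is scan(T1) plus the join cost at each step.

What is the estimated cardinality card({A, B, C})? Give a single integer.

Tables in S: A(120), B(60), C(200)
Edges inside S: A-C(d=12), A-B(d=2)
numerator = 120 * 60 * 200 = 1440000
denominator = 12 * 2 = 24
card(S) = 1440000 / 24 = 60000

60000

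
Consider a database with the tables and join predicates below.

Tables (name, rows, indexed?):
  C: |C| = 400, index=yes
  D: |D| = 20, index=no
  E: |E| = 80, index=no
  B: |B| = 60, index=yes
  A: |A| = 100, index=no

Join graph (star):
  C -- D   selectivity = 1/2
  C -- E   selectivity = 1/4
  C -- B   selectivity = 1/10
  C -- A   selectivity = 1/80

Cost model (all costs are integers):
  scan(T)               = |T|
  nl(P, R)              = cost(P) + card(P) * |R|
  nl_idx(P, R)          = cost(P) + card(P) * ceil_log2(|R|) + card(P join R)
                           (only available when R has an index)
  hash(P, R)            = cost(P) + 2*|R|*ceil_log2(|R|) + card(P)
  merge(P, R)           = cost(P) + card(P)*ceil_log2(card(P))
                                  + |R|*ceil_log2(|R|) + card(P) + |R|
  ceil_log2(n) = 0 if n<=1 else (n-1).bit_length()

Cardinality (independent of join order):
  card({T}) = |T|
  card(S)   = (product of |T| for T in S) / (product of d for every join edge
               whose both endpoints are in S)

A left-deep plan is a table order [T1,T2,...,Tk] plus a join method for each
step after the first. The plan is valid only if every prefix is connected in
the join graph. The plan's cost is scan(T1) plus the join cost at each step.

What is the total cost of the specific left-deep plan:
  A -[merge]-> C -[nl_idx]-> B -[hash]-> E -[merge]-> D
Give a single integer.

step 1: scan A: cost=100, card=100
step 2: join C via merge
    card(P join C) = 100*400/(80) = 500
    cost = 100 + 100*7 + 400*9 + 100 + 400 = 4900
step 3: join B via nl_idx
    card(P join B) = 500*60/(10) = 3000
    cost = 4900 + 500*6 + 3000 = 10900
step 4: join E via hash
    card(P join E) = 3000*80/(4) = 60000
    cost = 10900 + 2*80*7 + 3000 = 15020
step 5: join D via merge
    card(P join D) = 60000*20/(2) = 600000
    cost = 15020 + 60000*16 + 20*5 + 60000 + 20 = 1035140

1035140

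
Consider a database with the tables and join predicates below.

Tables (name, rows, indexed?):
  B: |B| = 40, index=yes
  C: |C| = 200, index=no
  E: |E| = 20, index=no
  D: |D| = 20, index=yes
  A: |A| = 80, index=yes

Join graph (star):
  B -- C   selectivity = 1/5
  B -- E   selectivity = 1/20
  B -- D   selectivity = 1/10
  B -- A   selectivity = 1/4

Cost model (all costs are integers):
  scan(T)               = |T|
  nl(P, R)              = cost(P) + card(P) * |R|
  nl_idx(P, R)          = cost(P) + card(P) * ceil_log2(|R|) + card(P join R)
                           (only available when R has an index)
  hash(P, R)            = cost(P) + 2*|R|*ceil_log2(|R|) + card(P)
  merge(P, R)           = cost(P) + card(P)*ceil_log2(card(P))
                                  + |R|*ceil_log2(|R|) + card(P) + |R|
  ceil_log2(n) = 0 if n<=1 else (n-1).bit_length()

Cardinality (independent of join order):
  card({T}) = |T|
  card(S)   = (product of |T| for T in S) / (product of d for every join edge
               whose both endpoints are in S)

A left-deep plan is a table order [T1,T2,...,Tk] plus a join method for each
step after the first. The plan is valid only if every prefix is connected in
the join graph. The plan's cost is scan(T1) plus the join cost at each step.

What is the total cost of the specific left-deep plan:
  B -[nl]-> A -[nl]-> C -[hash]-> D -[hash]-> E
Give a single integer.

259640

step 1: scan B: cost=40, card=40
step 2: join A via nl
    card(P join A) = 40*80/(4) = 800
    cost = 40 + 40*80 = 3240
step 3: join C via nl
    card(P join C) = 800*200/(5) = 32000
    cost = 3240 + 800*200 = 163240
step 4: join D via hash
    card(P join D) = 32000*20/(10) = 64000
    cost = 163240 + 2*20*5 + 32000 = 195440
step 5: join E via hash
    card(P join E) = 64000*20/(20) = 64000
    cost = 195440 + 2*20*5 + 64000 = 259640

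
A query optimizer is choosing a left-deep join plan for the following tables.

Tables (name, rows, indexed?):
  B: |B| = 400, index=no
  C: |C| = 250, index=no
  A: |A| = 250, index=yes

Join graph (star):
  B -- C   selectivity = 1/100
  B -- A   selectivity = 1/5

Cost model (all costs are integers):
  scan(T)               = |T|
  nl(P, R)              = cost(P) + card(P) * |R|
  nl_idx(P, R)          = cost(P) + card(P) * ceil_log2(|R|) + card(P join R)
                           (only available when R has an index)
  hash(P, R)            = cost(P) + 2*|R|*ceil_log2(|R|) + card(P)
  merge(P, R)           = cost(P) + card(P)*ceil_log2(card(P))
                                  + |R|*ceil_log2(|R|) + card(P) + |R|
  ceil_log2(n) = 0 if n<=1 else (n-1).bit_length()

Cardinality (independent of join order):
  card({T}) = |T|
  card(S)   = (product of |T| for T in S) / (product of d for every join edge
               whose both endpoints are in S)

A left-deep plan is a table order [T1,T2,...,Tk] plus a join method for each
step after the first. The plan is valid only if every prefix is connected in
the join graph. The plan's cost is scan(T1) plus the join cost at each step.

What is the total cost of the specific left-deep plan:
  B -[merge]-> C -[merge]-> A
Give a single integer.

step 1: scan B: cost=400, card=400
step 2: join C via merge
    card(P join C) = 400*250/(100) = 1000
    cost = 400 + 400*9 + 250*8 + 400 + 250 = 6650
step 3: join A via merge
    card(P join A) = 1000*250/(5) = 50000
    cost = 6650 + 1000*10 + 250*8 + 1000 + 250 = 19900

19900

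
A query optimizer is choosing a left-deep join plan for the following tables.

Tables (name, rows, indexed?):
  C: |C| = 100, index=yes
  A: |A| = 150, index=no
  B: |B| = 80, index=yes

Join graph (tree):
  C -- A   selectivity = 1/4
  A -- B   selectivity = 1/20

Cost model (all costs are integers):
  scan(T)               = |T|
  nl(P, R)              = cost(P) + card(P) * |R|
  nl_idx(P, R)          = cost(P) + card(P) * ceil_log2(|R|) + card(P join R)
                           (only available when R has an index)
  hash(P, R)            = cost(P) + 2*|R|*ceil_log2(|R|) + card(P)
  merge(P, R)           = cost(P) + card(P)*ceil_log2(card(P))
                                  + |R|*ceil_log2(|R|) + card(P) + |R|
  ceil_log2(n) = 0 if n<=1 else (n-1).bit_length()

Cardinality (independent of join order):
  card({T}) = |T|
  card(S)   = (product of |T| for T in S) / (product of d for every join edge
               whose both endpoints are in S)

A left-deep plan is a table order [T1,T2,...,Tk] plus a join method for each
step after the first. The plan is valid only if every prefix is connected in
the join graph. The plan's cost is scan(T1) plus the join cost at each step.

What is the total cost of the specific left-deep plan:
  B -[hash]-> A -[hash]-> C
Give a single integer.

step 1: scan B: cost=80, card=80
step 2: join A via hash
    card(P join A) = 80*150/(20) = 600
    cost = 80 + 2*150*8 + 80 = 2560
step 3: join C via hash
    card(P join C) = 600*100/(4) = 15000
    cost = 2560 + 2*100*7 + 600 = 4560

4560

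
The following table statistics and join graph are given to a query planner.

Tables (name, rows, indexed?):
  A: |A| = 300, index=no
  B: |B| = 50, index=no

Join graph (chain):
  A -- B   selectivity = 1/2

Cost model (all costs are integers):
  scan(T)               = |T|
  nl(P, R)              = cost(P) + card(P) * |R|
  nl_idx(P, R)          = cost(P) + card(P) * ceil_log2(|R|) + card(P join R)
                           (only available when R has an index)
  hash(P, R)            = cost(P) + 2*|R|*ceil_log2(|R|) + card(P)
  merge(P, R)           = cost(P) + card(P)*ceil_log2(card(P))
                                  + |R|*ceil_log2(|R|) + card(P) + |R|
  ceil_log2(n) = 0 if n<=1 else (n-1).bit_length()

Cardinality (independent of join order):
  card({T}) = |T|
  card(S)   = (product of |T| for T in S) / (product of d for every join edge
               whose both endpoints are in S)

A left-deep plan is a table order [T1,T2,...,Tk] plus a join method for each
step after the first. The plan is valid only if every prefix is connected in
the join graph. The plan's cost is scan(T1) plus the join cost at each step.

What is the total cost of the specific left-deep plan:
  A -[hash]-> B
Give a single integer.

1200

step 1: scan A: cost=300, card=300
step 2: join B via hash
    card(P join B) = 300*50/(2) = 7500
    cost = 300 + 2*50*6 + 300 = 1200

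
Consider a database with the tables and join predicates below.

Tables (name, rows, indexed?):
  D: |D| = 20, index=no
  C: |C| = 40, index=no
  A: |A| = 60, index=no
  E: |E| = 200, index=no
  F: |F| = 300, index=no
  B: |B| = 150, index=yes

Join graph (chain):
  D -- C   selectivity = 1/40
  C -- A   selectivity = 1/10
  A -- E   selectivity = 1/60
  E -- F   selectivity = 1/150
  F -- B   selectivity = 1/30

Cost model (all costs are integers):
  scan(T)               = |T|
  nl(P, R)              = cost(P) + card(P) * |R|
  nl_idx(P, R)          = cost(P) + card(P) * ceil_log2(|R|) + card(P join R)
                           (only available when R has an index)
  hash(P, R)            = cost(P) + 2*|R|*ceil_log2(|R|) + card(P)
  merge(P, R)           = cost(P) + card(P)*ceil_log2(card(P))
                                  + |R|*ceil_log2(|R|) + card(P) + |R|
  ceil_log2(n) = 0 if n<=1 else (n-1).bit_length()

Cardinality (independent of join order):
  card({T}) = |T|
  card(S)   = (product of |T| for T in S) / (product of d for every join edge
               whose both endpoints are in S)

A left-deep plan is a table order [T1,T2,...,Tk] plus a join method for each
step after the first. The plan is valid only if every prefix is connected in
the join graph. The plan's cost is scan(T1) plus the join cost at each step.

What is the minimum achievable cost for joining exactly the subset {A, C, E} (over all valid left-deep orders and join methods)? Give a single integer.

Selinger DP over subsets of {A,C,E}:
  {C}: scan cost=40, card=40
  {A}: scan cost=60, card=60
  {E}: scan cost=200, card=200
  {AC}: card=240; try (C,hash)→600, (A,merge)→740, (C,merge)→760, (A,hash)→800, (A,nl)→2440, (C,nl)→2460; best=600 via (C,hash)
  {AE}: card=200; try (A,hash)→1120, (E,merge)→2280, (A,merge)→2420, (E,hash)→3320, (E,nl)→12060, (A,nl)→12200; best=1120 via (A,hash)
  {ACE}: card=800; try (C,hash)→1800, (C,merge)→3200, (E,hash)→4040, (E,merge)→4560, (C,nl)→9120, (E,nl)→48600; best=1800 via (C,hash)

1800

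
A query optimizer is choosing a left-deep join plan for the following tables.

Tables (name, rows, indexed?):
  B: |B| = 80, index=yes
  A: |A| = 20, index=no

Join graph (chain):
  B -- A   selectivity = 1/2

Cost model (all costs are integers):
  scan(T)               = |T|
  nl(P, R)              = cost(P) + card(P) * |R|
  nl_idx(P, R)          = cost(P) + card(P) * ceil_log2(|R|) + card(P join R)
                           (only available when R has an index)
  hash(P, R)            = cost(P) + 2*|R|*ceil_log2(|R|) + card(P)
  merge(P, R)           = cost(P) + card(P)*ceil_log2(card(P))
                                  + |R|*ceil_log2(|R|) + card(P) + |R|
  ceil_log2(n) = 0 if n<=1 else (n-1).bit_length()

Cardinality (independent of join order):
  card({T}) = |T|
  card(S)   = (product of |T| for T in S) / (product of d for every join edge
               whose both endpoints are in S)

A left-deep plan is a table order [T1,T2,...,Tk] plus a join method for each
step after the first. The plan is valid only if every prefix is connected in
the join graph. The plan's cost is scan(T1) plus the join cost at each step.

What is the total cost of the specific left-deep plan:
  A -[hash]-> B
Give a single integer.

1160

step 1: scan A: cost=20, card=20
step 2: join B via hash
    card(P join B) = 20*80/(2) = 800
    cost = 20 + 2*80*7 + 20 = 1160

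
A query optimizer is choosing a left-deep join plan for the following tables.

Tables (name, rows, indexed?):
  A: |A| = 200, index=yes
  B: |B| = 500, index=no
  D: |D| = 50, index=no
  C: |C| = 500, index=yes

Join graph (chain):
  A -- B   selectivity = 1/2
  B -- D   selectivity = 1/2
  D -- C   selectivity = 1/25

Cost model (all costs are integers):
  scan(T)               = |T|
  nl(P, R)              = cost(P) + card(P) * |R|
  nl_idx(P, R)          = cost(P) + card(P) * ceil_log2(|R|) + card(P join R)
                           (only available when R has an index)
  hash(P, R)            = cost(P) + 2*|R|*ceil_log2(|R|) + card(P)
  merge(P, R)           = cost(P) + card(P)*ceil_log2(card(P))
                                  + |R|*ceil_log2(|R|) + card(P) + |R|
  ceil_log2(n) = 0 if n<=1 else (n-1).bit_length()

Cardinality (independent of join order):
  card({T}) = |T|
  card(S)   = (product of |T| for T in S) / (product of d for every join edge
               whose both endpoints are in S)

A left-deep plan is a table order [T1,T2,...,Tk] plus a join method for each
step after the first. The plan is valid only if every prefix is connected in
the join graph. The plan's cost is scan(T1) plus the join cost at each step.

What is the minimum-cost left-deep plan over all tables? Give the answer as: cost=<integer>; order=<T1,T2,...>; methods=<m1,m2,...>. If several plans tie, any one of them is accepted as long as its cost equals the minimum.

cost=264700; order=D,C,B,A; methods=nl_idx,hash,hash

Selinger DP (subsets sized 1..n):
  {A}: scan cost=200, card=200
  {B}: scan cost=500, card=500
  {D}: scan cost=50, card=50
  {C}: scan cost=500, card=500
  {AB}: card=50000; try (A,hash)→4200, (B,merge)→7000, (A,merge)→7300, (B,hash)→9400, (A,nl_idx)→54500, (B,nl)→100200 …(+1); best=4200 via (A,hash)
  {BD}: card=12500; try (D,hash)→1600, (B,merge)→5400, (D,merge)→5850, (B,hash)→9100, (B,nl)→25050, (D,nl)→25500; best=1600 via (D,hash)
  {CD}: card=1000; try (C,nl_idx)→1500, (D,hash)→1600, (C,merge)→5400, (D,merge)→5850, (C,hash)→9100, (C,nl)→25050 …(+1); best=1500 via (C,nl_idx)
  {ABD}: card=1250000; try (A,hash)→17300, (D,hash)→54800, (A,merge)→190900, (D,merge)→854550, (A,nl_idx)→1351600, (A,nl)→2501600 …(+1); best=17300 via (A,hash)
  {BCD}: card=250000; try (B,hash)→11500, (B,merge)→17500, (C,hash)→23100, (C,merge)→194100, (C,nl_idx)→364100, (B,nl)→501500 …(+1); best=11500 via (B,hash)
  {ABCD}: card=25000000; try (A,hash)→264700, (C,hash)→1276300, (A,merge)→4763300, (A,nl_idx)→27011500, (C,merge)→27522300, (C,nl_idx)→36267300 …(+2); best=264700 via (A,hash)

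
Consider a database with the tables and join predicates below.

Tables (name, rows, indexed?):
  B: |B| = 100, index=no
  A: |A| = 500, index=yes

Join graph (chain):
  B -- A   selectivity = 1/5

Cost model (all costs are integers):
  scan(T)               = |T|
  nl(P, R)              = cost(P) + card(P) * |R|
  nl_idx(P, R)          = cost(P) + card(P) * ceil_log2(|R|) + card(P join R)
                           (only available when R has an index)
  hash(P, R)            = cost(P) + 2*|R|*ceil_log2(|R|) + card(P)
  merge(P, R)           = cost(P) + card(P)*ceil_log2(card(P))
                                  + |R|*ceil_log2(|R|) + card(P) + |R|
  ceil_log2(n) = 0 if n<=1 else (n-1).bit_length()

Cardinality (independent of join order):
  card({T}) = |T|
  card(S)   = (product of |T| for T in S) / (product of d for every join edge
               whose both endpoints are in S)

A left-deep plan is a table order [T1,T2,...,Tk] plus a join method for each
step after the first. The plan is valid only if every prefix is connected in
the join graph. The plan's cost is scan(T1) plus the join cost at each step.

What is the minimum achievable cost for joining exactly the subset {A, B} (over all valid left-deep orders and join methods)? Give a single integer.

Selinger DP over subsets of {A,B}:
  {B}: scan cost=100, card=100
  {A}: scan cost=500, card=500
  {AB}: card=10000; try (B,hash)→2400, (A,merge)→5900, (B,merge)→6300, (A,hash)→9200, (A,nl_idx)→11000, (A,nl)→50100 …(+1); best=2400 via (B,hash)

2400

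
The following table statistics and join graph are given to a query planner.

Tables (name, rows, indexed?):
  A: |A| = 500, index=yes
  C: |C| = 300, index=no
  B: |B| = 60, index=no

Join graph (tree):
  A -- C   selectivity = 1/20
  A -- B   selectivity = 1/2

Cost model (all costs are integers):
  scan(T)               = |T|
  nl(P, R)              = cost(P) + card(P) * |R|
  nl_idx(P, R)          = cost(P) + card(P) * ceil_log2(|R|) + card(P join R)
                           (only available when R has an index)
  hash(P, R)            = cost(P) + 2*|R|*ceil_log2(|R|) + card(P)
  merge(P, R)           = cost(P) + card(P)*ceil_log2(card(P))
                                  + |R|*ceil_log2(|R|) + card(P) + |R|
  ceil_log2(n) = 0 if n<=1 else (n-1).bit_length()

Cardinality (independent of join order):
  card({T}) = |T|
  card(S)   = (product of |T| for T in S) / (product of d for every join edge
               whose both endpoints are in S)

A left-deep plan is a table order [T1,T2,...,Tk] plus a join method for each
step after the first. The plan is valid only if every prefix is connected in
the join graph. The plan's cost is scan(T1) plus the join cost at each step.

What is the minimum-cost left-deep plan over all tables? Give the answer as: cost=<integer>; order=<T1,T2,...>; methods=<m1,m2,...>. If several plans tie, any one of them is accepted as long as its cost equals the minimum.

cost=14620; order=A,C,B; methods=hash,hash

Selinger DP (subsets sized 1..n):
  {A}: scan cost=500, card=500
  {C}: scan cost=300, card=300
  {B}: scan cost=60, card=60
  {AC}: card=7500; try (C,hash)→6400, (A,merge)→8300, (C,merge)→8500, (A,hash)→9600, (A,nl_idx)→10500, (A,nl)→150300 …(+1); best=6400 via (C,hash)
  {AB}: card=15000; try (B,hash)→1720, (A,merge)→5480, (B,merge)→5920, (A,hash)→9120, (A,nl_idx)→15600, (A,nl)→30060 …(+1); best=1720 via (B,hash)
  {ABC}: card=225000; try (B,hash)→14620, (C,hash)→22120, (B,merge)→111820, (C,merge)→229720, (B,nl)→456400, (C,nl)→4501720; best=14620 via (B,hash)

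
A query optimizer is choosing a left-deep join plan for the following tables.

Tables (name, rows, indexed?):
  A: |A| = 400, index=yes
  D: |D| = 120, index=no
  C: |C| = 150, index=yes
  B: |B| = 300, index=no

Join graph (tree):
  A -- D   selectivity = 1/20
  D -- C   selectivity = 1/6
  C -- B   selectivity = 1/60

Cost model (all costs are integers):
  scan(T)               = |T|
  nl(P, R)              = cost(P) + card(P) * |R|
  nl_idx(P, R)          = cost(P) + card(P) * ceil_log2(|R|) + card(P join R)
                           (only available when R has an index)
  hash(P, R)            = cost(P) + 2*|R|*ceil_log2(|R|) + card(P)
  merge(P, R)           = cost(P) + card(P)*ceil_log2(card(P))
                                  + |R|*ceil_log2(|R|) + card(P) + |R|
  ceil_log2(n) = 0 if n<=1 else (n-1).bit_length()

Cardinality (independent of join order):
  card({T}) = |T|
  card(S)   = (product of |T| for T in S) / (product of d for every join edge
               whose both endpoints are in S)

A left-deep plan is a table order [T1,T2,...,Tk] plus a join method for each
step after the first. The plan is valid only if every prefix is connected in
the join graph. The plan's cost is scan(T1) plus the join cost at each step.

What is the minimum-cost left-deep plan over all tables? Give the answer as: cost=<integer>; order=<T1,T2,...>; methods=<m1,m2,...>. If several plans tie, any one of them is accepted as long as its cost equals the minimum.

cost=27630; order=B,C,D,A; methods=hash,hash,hash

Selinger DP (subsets sized 1..n):
  {A}: scan cost=400, card=400
  {D}: scan cost=120, card=120
  {C}: scan cost=150, card=150
  {B}: scan cost=300, card=300
  {AD}: card=2400; try (D,hash)→2480, (A,nl_idx)→3600, (A,merge)→5080, (D,merge)→5360, (A,hash)→7440, (A,nl)→48120 …(+1); best=2480 via (D,hash)
  {CD}: card=3000; try (D,hash)→1980, (C,merge)→2430, (D,merge)→2460, (C,hash)→2640, (C,nl_idx)→4080, (C,nl)→18120 …(+1); best=1980 via (D,hash)
  {BC}: card=750; try (C,hash)→3000, (C,nl_idx)→3450, (B,merge)→4500, (C,merge)→4650, (B,hash)→5700, (B,nl)→45150 …(+1); best=3000 via (C,hash)
  {ACD}: card=60000; try (C,hash)→7280, (A,hash)→12180, (C,merge)→35030, (A,merge)→44980, (C,nl_idx)→81680, (A,nl_idx)→88980 …(+2); best=7280 via (C,hash)
  {BCD}: card=15000; try (D,hash)→5430, (B,hash)→10380, (D,merge)→12210, (B,merge)→43980, (D,nl)→93000, (B,nl)→901980; best=5430 via (D,hash)
  {ABCD}: card=300000; try (A,hash)→27630, (B,hash)→72680, (A,merge)→234430, (A,nl_idx)→440430, (B,merge)→1030280, (A,nl)→6005430 …(+1); best=27630 via (A,hash)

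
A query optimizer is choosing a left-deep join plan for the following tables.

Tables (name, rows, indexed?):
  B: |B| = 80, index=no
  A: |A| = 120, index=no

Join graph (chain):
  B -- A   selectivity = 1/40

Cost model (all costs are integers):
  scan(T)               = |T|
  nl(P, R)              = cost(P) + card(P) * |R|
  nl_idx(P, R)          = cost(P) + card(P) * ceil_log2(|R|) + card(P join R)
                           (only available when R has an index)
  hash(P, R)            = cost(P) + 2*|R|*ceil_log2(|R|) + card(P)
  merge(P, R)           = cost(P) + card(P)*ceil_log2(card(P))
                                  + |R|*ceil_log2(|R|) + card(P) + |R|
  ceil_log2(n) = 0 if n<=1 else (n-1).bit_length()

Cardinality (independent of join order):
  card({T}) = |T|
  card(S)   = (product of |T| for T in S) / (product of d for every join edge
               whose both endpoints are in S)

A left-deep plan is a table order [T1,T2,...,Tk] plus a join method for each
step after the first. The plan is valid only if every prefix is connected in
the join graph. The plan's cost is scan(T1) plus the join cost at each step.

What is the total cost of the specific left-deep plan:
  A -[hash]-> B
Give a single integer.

1360

step 1: scan A: cost=120, card=120
step 2: join B via hash
    card(P join B) = 120*80/(40) = 240
    cost = 120 + 2*80*7 + 120 = 1360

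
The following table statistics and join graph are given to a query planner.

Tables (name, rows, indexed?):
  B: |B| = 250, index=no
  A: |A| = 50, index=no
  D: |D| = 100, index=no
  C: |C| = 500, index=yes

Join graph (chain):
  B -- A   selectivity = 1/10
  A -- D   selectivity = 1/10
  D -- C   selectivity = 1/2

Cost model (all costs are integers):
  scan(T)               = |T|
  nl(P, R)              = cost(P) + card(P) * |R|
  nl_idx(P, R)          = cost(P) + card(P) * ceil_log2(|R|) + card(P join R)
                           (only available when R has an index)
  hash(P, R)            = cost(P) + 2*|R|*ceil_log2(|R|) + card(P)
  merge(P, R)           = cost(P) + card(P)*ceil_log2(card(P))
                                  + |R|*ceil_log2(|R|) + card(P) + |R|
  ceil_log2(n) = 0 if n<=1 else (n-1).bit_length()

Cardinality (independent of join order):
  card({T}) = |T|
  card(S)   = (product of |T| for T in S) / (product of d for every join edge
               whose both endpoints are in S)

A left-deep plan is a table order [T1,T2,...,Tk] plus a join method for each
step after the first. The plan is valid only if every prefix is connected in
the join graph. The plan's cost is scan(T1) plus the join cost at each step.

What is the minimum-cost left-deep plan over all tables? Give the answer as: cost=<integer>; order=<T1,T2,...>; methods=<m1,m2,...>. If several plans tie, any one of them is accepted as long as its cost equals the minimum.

Selinger DP (subsets sized 1..n):
  {B}: scan cost=250, card=250
  {A}: scan cost=50, card=50
  {D}: scan cost=100, card=100
  {C}: scan cost=500, card=500
  {AB}: card=1250; try (A,hash)→1100, (B,merge)→2650, (A,merge)→2850, (B,hash)→4100, (B,nl)→12550, (A,nl)→12750; best=1100 via (A,hash)
  {AD}: card=500; try (A,hash)→800, (D,merge)→1200, (A,merge)→1250, (D,hash)→1500, (D,nl)→5050, (A,nl)→5100; best=800 via (A,hash)
  {CD}: card=25000; try (D,hash)→2400, (C,merge)→5900, (D,merge)→6300, (C,hash)→9200, (C,nl_idx)→26000, (C,nl)→50100 …(+1); best=2400 via (D,hash)
  {ABD}: card=12500; try (D,hash)→3750, (B,hash)→5300, (B,merge)→8050, (D,merge)→16900, (B,nl)→125800, (D,nl)→126100; best=3750 via (D,hash)
  {ACD}: card=125000; try (C,hash)→10300, (C,merge)→10800, (A,hash)→28000, (C,nl_idx)→130300, (C,nl)→250800, (A,merge)→402750 …(+1); best=10300 via (C,hash)
  {ABCD}: card=3125000; try (C,hash)→25250, (B,hash)→139300, (C,merge)→196250, (B,merge)→2262550, (C,nl_idx)→3241250, (C,nl)→6253750 …(+1); best=25250 via (C,hash)

cost=25250; order=B,A,D,C; methods=hash,hash,hash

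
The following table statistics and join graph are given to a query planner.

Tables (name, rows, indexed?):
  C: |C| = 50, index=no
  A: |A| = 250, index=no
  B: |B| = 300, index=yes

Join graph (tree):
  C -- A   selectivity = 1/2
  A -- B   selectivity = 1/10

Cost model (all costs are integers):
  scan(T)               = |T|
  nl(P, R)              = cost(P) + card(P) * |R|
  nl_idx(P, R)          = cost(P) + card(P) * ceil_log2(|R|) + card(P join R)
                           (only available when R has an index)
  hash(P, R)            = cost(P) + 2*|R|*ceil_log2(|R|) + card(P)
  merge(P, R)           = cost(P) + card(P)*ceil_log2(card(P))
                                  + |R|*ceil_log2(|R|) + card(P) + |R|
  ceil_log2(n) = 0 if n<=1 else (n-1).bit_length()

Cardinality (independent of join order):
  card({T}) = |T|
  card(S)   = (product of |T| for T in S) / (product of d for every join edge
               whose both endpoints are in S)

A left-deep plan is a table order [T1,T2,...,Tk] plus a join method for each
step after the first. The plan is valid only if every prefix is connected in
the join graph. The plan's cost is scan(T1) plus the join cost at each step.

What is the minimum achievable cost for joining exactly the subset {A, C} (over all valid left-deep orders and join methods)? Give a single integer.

1100

Selinger DP over subsets of {A,C}:
  {C}: scan cost=50, card=50
  {A}: scan cost=250, card=250
  {AC}: card=6250; try (C,hash)→1100, (A,merge)→2650, (C,merge)→2850, (A,hash)→4100, (A,nl)→12550, (C,nl)→12750; best=1100 via (C,hash)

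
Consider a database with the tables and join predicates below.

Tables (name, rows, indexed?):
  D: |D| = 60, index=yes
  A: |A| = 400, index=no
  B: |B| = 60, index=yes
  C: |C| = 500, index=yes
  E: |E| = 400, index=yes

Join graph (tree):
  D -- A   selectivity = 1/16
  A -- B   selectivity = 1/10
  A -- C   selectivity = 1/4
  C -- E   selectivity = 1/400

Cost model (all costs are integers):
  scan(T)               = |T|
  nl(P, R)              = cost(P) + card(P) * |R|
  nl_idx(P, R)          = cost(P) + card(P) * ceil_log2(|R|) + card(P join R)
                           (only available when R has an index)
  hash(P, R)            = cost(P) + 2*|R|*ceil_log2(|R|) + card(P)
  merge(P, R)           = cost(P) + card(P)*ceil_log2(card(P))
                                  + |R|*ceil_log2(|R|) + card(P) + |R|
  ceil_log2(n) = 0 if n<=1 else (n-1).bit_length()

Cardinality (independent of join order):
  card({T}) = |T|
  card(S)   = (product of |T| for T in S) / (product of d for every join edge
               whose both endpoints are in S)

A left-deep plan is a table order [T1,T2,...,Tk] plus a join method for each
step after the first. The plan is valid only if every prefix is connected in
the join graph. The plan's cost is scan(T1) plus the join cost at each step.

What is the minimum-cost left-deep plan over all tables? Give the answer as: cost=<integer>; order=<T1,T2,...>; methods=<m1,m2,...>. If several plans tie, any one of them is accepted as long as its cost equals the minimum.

cost=251140; order=E,C,A,D,B; methods=nl_idx,hash,hash,hash

Selinger DP (subsets sized 1..n):
  {D}: scan cost=60, card=60
  {A}: scan cost=400, card=400
  {B}: scan cost=60, card=60
  {C}: scan cost=500, card=500
  {E}: scan cost=400, card=400
  {AD}: card=1500; try (D,hash)→1520, (D,nl_idx)→4300, (A,merge)→4480, (D,merge)→4820, (A,hash)→7320, (A,nl)→24060 …(+1); best=1520 via (D,hash)
  {AB}: card=2400; try (B,hash)→1520, (A,merge)→4480, (B,merge)→4820, (B,nl_idx)→5200, (A,hash)→7320, (A,nl)→24060 …(+1); best=1520 via (B,hash)
  {AC}: card=50000; try (A,hash)→8200, (C,merge)→9400, (A,merge)→9500, (C,hash)→9800, (C,nl_idx)→54000, (C,nl)→200400 …(+1); best=8200 via (A,hash)
  {CE}: card=500; try (C,nl_idx)→4500, (E,nl_idx)→5500, (E,hash)→8200, (C,merge)→9400, (E,merge)→9500, (C,hash)→9800 …(+2); best=4500 via (C,nl_idx)
  {ABD}: card=9000; try (B,hash)→3740, (D,hash)→4640, (B,nl_idx)→19520, (B,merge)→19940, (D,nl_idx)→24920, (D,merge)→33140 …(+2); best=3740 via (B,hash)
  {ACD}: card=187500; try (C,hash)→12020, (C,merge)→24520, (D,hash)→58920, (C,nl_idx)→202520, (D,nl_idx)→495700, (C,nl)→751520 …(+2); best=12020 via (C,hash)
  {ABC}: card=300000; try (C,hash)→12920, (C,merge)→37720, (B,hash)→58920, (C,nl_idx)→323120, (B,nl_idx)→608200, (B,merge)→858620 …(+2); best=12920 via (C,hash)
  {ACE}: card=50000; try (A,hash)→12200, (A,merge)→13500, (E,hash)→65400, (A,nl)→204500, (E,nl_idx)→508200, (E,merge)→862200 …(+1); best=12200 via (A,hash)
  {ABCD}: card=1125000; try (C,hash)→21740, (C,merge)→143740, (B,hash)→200240, (D,hash)→313640, (C,nl_idx)→1209740, (B,nl_idx)→2262020 …(+6); best=21740 via (C,hash)
  {ACDE}: card=187500; try (D,hash)→62920, (E,hash)→206720, (D,nl_idx)→499700, (D,merge)→862620, (E,nl_idx)→1887020, (D,nl)→3012200 …(+2); best=62920 via (D,hash)
  {ABCE}: card=300000; try (B,hash)→62920, (E,hash)→320120, (B,nl_idx)→612200, (B,merge)→862620, (B,nl)→3012200, (E,nl_idx)→3012920 …(+2); best=62920 via (B,hash)
  {ABCDE}: card=1125000; try (B,hash)→251140, (D,hash)→363640, (E,hash)→1153940, (B,nl_idx)→2312920, (D,nl_idx)→2987920, (B,merge)→3625840 …(+6); best=251140 via (B,hash)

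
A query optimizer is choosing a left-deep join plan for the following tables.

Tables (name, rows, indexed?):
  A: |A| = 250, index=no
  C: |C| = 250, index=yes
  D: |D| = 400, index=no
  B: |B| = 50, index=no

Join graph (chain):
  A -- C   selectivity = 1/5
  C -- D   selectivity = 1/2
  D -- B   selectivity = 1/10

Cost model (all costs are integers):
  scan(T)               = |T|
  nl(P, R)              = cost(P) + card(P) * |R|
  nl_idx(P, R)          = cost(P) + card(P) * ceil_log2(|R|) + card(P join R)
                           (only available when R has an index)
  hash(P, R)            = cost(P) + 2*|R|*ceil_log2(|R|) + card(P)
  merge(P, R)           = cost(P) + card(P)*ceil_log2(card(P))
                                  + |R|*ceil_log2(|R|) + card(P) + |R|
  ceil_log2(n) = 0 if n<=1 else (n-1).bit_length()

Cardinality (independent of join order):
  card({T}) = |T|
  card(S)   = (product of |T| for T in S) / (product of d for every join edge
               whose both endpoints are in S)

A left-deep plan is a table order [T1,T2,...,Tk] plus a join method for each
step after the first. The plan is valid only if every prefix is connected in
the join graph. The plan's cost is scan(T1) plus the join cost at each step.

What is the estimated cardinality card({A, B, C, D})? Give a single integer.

12500000

Tables in S: A(250), B(50), C(250), D(400)
Edges inside S: A-C(d=5), C-D(d=2), D-B(d=10)
numerator = 250 * 50 * 250 * 400 = 1250000000
denominator = 5 * 2 * 10 = 100
card(S) = 1250000000 / 100 = 12500000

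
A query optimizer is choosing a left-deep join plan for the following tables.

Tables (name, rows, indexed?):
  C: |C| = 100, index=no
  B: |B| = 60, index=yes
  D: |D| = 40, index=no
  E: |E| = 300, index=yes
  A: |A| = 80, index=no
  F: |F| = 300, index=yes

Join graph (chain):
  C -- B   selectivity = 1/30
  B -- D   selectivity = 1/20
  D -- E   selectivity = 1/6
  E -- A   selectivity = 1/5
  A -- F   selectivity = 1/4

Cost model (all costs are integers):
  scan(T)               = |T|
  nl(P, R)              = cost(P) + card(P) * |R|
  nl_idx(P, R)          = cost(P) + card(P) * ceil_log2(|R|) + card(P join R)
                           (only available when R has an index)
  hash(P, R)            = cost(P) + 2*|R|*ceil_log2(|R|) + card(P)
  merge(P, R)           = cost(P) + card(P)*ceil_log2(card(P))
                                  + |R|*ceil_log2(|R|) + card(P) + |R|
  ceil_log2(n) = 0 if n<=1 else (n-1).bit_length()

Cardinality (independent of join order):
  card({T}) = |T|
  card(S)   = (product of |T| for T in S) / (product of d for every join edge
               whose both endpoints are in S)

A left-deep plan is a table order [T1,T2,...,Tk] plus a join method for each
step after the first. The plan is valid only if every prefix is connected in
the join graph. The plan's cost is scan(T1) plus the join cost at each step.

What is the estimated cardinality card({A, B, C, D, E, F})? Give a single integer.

24000000

Tables in S: A(80), B(60), C(100), D(40), E(300), F(300)
Edges inside S: C-B(d=30), B-D(d=20), D-E(d=6), E-A(d=5), A-F(d=4)
numerator = 80 * 60 * 100 * 40 * 300 * 300 = 1728000000000
denominator = 30 * 20 * 6 * 5 * 4 = 72000
card(S) = 1728000000000 / 72000 = 24000000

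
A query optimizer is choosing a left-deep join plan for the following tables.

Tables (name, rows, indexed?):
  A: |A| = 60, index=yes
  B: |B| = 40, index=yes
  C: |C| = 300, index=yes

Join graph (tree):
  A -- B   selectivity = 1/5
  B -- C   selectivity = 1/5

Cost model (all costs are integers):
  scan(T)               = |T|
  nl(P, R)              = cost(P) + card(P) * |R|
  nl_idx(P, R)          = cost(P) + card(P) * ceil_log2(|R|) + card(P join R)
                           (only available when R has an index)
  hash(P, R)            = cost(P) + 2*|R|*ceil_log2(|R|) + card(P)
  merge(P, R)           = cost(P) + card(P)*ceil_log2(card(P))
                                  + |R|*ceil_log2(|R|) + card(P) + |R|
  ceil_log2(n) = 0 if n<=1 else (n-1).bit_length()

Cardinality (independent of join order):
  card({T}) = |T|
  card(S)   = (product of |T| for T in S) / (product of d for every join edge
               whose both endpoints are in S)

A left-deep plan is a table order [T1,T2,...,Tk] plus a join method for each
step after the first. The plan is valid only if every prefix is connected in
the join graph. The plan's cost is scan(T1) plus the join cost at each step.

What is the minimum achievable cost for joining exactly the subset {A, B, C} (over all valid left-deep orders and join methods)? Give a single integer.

Selinger DP over subsets of {A,B,C}:
  {A}: scan cost=60, card=60
  {B}: scan cost=40, card=40
  {C}: scan cost=300, card=300
  {AB}: card=480; try (B,hash)→600, (A,merge)→740, (B,merge)→760, (A,nl_idx)→760, (A,hash)→800, (B,nl_idx)→900 …(+2); best=600 via (B,hash)
  {BC}: card=2400; try (B,hash)→1080, (C,nl_idx)→2800, (C,merge)→3320, (B,merge)→3580, (B,nl_idx)→4500, (C,hash)→5480 …(+2); best=1080 via (B,hash)
  {ABC}: card=28800; try (A,hash)→4200, (C,hash)→6480, (C,merge)→8400, (A,merge)→32700, (C,nl_idx)→33720, (A,nl_idx)→44280 …(+2); best=4200 via (A,hash)

4200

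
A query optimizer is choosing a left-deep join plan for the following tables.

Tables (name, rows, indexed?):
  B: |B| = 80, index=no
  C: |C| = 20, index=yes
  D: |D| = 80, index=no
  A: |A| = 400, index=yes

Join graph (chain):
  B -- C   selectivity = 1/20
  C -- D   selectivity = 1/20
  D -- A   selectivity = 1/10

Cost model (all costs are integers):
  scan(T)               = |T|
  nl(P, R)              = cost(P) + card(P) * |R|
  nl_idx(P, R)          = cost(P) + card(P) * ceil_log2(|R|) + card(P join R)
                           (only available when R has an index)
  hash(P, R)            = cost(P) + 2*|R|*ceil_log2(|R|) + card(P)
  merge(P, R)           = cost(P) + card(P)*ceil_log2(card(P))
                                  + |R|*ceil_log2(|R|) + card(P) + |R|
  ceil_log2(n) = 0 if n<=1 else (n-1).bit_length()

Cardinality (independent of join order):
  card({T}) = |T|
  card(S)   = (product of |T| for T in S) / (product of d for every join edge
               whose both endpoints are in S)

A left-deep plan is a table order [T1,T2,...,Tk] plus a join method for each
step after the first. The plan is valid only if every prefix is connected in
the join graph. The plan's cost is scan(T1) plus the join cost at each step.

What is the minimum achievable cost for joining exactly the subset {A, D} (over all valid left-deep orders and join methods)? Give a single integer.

Selinger DP over subsets of {A,D}:
  {D}: scan cost=80, card=80
  {A}: scan cost=400, card=400
  {AD}: card=3200; try (D,hash)→1920, (A,nl_idx)→4000, (A,merge)→4720, (D,merge)→5040, (A,hash)→7360, (A,nl)→32080 …(+1); best=1920 via (D,hash)

1920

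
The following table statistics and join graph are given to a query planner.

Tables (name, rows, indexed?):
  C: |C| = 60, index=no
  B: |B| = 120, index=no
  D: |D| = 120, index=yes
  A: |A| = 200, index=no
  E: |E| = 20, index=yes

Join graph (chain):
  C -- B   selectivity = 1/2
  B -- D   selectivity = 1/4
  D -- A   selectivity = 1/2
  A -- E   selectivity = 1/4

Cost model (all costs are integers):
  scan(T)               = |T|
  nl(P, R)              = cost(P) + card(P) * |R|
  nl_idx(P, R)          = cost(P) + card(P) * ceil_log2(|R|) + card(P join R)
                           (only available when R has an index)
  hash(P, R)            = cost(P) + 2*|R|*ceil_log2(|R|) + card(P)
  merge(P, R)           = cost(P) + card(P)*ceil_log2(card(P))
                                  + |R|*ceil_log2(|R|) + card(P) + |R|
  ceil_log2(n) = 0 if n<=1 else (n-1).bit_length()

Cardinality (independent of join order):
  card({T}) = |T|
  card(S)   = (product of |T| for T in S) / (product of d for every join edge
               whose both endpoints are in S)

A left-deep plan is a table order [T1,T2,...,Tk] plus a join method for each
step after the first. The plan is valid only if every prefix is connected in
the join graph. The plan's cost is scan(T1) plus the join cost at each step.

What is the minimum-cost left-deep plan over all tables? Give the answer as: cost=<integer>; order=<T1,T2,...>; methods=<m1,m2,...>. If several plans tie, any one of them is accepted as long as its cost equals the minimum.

cost=1865680; order=A,E,D,B,C; methods=hash,hash,hash,hash

Selinger DP (subsets sized 1..n):
  {C}: scan cost=60, card=60
  {B}: scan cost=120, card=120
  {D}: scan cost=120, card=120
  {A}: scan cost=200, card=200
  {E}: scan cost=20, card=20
  {BC}: card=3600; try (C,hash)→960, (B,merge)→1440, (C,merge)→1500, (B,hash)→1800, (B,nl)→7260, (C,nl)→7320; best=960 via (C,hash)
  {BD}: card=3600; try (D,hash)→1920, (B,hash)→1920, (D,merge)→2040, (B,merge)→2040, (D,nl_idx)→4560, (D,nl)→14520 …(+1); best=1920 via (D,hash)
  {AD}: card=12000; try (D,hash)→2080, (A,merge)→2880, (D,merge)→2960, (A,hash)→3440, (D,nl_idx)→13600, (A,nl)→24120 …(+1); best=2080 via (D,hash)
  {AE}: card=1000; try (E,hash)→600, (A,merge)→1940, (E,merge)→2120, (E,nl_idx)→2200, (A,hash)→3240, (A,nl)→4020 …(+1); best=600 via (E,hash)
  {BCD}: card=108000; try (D,hash)→6240, (C,hash)→6240, (D,merge)→48720, (C,merge)→49140, (D,nl_idx)→134160, (C,nl)→217920 …(+1); best=6240 via (D,hash)
  {ABD}: card=360000; try (A,hash)→8720, (B,hash)→15760, (A,merge)→50520, (B,merge)→183040, (A,nl)→721920, (B,nl)→1442080; best=8720 via (A,hash)
  {ADE}: card=60000; try (D,hash)→3280, (D,merge)→12560, (E,hash)→14280, (D,nl_idx)→67600, (D,nl)→120600, (E,nl_idx)→122080 …(+2); best=3280 via (D,hash)
  {ABCD}: card=10800000; try (A,hash)→117440, (C,hash)→369440, (A,merge)→1952040, (C,merge)→7209140, (A,nl)→21606240, (C,nl)→21608720; best=117440 via (A,hash)
  {ABDE}: card=1800000; try (B,hash)→64960, (E,hash)→368920, (B,merge)→1024240, (E,nl_idx)→3608720, (B,nl)→7203280, (E,nl)→7208720 …(+1); best=64960 via (B,hash)
  {ABCDE}: card=54000000; try (C,hash)→1865680, (E,hash)→10917640, (C,merge)→39665380, (C,nl)→108064960, (E,nl_idx)→108117440, (E,nl)→216117440 …(+1); best=1865680 via (C,hash)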